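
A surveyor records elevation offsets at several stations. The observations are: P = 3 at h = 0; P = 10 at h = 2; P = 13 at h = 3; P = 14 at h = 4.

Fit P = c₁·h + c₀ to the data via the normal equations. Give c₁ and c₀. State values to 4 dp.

Sums needed: Σh·h = 29, Σh = 9, Σ1 = 4.
Moment sums: Σh·P = 115, ΣP = 40.
MᵀM·[c₁, c₀]ᵀ = MᵀP becomes [[29, 9]; [9, 4]]·[c₁, c₀]ᵀ = [115, 40]ᵀ.
det = 29·4 − 9² = 35.
c₁ = (115·4 − 9·40)/35 = 20/7; c₀ = (29·40 − 9·115)/35 = 25/7.

c₁ = 2.8571, c₀ = 3.5714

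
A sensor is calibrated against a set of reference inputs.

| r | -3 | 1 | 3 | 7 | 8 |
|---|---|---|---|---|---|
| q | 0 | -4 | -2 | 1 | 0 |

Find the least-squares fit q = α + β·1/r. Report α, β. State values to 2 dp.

α = -0.12, β = -3.48

From the data, Σ1 = 5, Σ1/r = 71/56, Σ1/r·1/r = 35513/28224.
Moment sums: Σq = -5, Σ1/r·q = -95/21.
XᵀX·[α, β]ᵀ = Xᵀq becomes [[5, 71/56]; [71/56, 35513/28224]]·[α, β]ᵀ = [-5, -95/21]ᵀ.
Eliminating β: (35513/28224)·(row 1) − (71/56)·(row 2) gives (33049/7056)·α = (35513/28224)·(-5) − (71/56)·(-95/21) = -15685/28224, so α = -15685/132196.
Then β = ((-95/21) − (71/56)·(-15685/132196))/(35513/28224) = -114870/33049.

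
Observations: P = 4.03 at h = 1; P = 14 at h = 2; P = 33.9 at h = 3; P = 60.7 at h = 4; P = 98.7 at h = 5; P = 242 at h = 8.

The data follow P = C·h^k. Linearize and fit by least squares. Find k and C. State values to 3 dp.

k = 1.994, C = 3.827

Taking logs, ln P = k·ln h + ln C, so regress ln P on ln h.
Σln h = 6.8669, Σ(ln h)² = 10.5236, Σln P = 21.7432, Σln h·ln P = 30.1968.
Equations: 10.5236·k + 6.8669·ln C = 30.1968;  6.8669·k + 6·ln C = 21.7432.
Slope k = (n·Σln h·ln P − Σln h·Σln P)/(n·Σ(ln h)² − (Σln h)²) = (6·30.1968 − 6.8669·21.7432)/15.9867 = 1.99362; ln C = (Σln P − k·Σln h)/n = 1.34219, so C = exp(1.34219) = 3.82741.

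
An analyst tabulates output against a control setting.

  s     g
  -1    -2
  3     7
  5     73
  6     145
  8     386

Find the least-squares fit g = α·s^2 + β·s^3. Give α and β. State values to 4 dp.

α = -2.1732, β = 1.0263

Setting ∂/∂α … = 0 gives: 6099·α + 43911·β = 31810;  43911·α + 325155·β = 238268.
det = 6099·325155 − 43911² = 54944424.
α = (31810·325155 − 43911·238268)/54944424 = -19900933/9157404; β = (6099·238268 − 43911·31810)/54944424 = 9397937/9157404.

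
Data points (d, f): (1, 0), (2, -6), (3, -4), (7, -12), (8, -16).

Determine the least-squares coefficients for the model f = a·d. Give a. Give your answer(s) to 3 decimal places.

a = -1.858

From the data, Σd·d = 127.
Moment sums: Σd·f = -236.
XᵀX·[a]ᵀ = Xᵀf becomes [[127]]·[a]ᵀ = [-236]ᵀ.
a = (-236)/127 = -1.85827.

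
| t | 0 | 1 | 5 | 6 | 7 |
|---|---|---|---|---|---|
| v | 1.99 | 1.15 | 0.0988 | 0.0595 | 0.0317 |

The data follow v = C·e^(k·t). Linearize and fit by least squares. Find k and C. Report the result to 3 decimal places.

Let Y = ln v. Fitting Y = k·t + ln C by least squares:
Σt = 19.0000, Σ(t)² = 111.0000, Σln v = -7.7600, Σt·ln v = -52.5243.
Equations: 111.0000·k + 19.0000·ln C = -52.5243;  19.0000·k + 5·ln C = -7.7600.
Slope k = (n·Σt·ln v − Σt·Σln v)/(n·Σ(t)² − (Σt)²) = (5·-52.5243 − 19.0000·-7.7600)/194.0000 = -0.59372; ln C = (Σln v − k·Σt)/n = 0.70414, so C = exp(0.70414) = 2.02211.

k = -0.594, C = 2.022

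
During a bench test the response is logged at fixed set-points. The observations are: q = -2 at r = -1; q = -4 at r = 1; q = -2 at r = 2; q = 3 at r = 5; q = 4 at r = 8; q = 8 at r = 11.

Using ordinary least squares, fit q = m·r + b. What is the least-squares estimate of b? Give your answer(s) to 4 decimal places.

AᵀA·[m, b]ᵀ = Aᵀq reads: 216·m + 26·b = 129;  26·m + 6·b = 7.
(Σr·r = 216, Σr = 26, Σ1 = 6, Σr·q = 129, Σq = 7.)
Determinant 216·6 − 26² = 620.
m = (129·6 − 26·7)/620 = 148/155; b = (216·7 − 26·129)/620 = -921/310.

b = -2.9710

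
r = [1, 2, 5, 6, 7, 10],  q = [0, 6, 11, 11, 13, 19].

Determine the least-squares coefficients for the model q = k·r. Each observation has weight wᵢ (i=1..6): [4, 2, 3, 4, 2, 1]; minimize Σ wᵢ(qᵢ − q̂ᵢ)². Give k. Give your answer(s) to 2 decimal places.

Entries of XᵀWX: Σwᵢ·r·r = 429.
For XᵀWq: Σwᵢ·r·q = 825.
k = 825/429 = 1.92308.

k = 1.92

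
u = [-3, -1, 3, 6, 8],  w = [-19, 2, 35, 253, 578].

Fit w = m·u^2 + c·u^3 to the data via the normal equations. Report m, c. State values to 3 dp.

With design matrix M, MᵀM = [[5555, 40543]; [40543, 310259]] and Mᵀw = [46246, 352040]ᵀ.
Eliminating c: 310259·(row 1) − 40543·(row 2) gives 79753896·m = 310259·46246 − 40543·352040 = 75479994, so m = 4193333/4430772.
Then c = (352040 − 40543·(4193333/4430772))/310259 = 4479479/4430772.

m = 0.946, c = 1.011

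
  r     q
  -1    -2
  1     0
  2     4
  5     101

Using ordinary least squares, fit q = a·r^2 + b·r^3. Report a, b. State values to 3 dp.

a = -1.019, b = 1.012

Forming XᵀX = [[643, 3157]; [3157, 15691]] and Xᵀq = [2539, 12659]ᵀ gives XᵀX·[a, b]ᵀ = Xᵀq.
Δ = 643·15691 − 3157² = 122664.
a = (2539·15691 − 3157·12659)/122664 = -62507/61332; b = (643·12659 − 3157·2539)/122664 = 62057/61332.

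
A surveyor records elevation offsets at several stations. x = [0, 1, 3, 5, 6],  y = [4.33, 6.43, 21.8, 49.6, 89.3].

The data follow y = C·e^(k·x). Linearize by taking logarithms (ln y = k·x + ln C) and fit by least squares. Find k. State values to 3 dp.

k = 0.506

Linearized form: ln y = k·x + ln C. From the 5 transformed points,
Σx = 15.0000, Σ(x)² = 71.0000, Σln y = 14.8044, Σx·ln y = 57.5787.
Equations: 71.0000·k + 15.0000·ln C = 57.5787;  15.0000·k + 5·ln C = 14.8044.
Solving (det = 130.0000): k = 0.50636, ln C = 1.44181.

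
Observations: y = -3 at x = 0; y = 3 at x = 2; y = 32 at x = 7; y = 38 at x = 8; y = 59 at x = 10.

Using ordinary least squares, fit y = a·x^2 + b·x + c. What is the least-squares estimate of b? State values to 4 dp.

Sums needed: Σx^2·x^2 = 16513, Σx^2·x = 1863, Σx^2 = 217, Σx·x = 217, Σx = 27, Σ1 = 5.
Moment sums: Σx^2·y = 9912, Σx·y = 1124, Σy = 129.
AᵀA·[a, b, c]ᵀ = Aᵀy becomes [[16513, 1863, 217]; [1863, 217, 27]; [217, 27, 5]]·[a, b, c]ᵀ = [9912, 1124, 129]ᵀ.
Solving the 3×3 system (Gaussian elimination) gives a = 1329/3116, b = 5803/3116, c = -4311/1558.

b = 1.8623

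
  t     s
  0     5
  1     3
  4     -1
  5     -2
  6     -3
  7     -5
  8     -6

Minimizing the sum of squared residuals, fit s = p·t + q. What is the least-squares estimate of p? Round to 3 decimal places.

Compute the Gram sums: Σt·t = 191, Σt = 31, Σ1 = 7.
Moment sums: Σt·s = -112, Σs = -9.
Normal equations: [[191, 31]; [31, 7]]·[p, q]ᵀ = [-112, -9]ᵀ.
Eliminating q: 7·(row 1) − 31·(row 2) gives 376·p = 7·(-112) − 31·(-9) = -505, so p = -505/376.
Then q = ((-9) − 31·(-505/376))/7 = 1753/376.

p = -1.343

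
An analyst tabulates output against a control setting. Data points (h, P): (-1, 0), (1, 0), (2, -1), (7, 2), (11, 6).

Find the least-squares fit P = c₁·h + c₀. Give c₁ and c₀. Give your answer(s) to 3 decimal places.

Compute the Gram sums: Σh·h = 176, Σh = 20, Σ1 = 5.
And Σh·P = 78, ΣP = 7.
So XᵀX·[c₁, c₀]ᵀ = XᵀP: [[176, 20]; [20, 5]]·[c₁, c₀]ᵀ = [78, 7]ᵀ.
Determinant 176·5 − 20² = 480.
c₁ = (78·5 − 20·7)/480 = 25/48; c₀ = (176·7 − 20·78)/480 = -41/60.

c₁ = 0.521, c₀ = -0.683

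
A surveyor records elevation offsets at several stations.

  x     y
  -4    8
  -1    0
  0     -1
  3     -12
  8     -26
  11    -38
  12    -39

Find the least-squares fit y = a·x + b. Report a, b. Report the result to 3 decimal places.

a = -3.043, b = -2.824

From the data, Σx·x = 355, Σx = 29, Σ1 = 7.
And Σx·y = -1162, Σy = -108.
MᵀM·[a, b]ᵀ = Mᵀy becomes [[355, 29]; [29, 7]]·[a, b]ᵀ = [-1162, -108]ᵀ.
Eliminating b: 7·(row 1) − 29·(row 2) gives 1644·a = 7·(-1162) − 29·(-108) = -5002, so a = -2501/822.
Then b = ((-108) − 29·(-2501/822))/7 = -2321/822.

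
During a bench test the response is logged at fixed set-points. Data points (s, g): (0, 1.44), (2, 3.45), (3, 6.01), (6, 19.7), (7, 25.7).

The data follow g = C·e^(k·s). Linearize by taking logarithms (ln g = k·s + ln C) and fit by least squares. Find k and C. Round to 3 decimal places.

Taking logs, ln g = k·s + ln C, so regress ln g on s.
Σs = 18.0000, Σ(s)² = 98.0000, Σln g = 9.6236, Σs·ln g = 48.4662.
Equations: 98.0000·k + 18.0000·ln C = 48.4662;  18.0000·k + 5·ln C = 9.6236.
Solving (det = 166.0000): k = 0.41631, ln C = 0.42601, so C = exp(0.42601) = 1.53113.

k = 0.416, C = 1.531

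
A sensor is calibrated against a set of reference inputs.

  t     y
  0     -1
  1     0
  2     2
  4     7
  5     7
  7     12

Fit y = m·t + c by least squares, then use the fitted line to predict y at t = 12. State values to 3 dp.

From the data, Σt·t = 95, Σt = 19, Σ1 = 6.
And Σt·y = 151, Σy = 27.
So AᵀA·[m, c]ᵀ = Aᵀy: [[95, 19]; [19, 6]]·[m, c]ᵀ = [151, 27]ᵀ.
det = 95·6 − 19² = 209.
m = (151·6 − 19·27)/209 = 393/209; c = (95·27 − 19·151)/209 = -16/11.
At t = 12: ŷ = (393/209)·(12) + (-16/11)·(1) = 4412/209.

ŷ = 21.110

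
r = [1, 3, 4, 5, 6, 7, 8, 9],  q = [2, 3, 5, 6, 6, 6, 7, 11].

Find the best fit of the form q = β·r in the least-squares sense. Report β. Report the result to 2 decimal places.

β = 1.05

The normal equations are: 281·β = 294.
Hence β = 294 / 281 ≈ 1.04626.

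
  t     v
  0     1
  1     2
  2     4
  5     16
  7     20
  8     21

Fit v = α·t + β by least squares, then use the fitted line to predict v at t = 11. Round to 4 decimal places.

Forming MᵀM = [[143, 23]; [23, 6]] and Mᵀv = [398, 64]ᵀ gives MᵀM·[α, β]ᵀ = Mᵀv.
det = 143·6 − 23² = 329.
α = (398·6 − 23·64)/329 = 916/329; β = (143·64 − 23·398)/329 = -2/329.
At t = 11: v̂ = (916/329)·(11) + (-2/329)·(1) = 10074/329.

v̂ = 30.6201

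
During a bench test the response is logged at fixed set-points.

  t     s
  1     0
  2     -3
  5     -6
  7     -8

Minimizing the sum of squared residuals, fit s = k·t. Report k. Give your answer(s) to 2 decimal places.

k = -1.16

The normal equations are: 79·k = -92.
Hence k = -92 / 79 ≈ -1.16456.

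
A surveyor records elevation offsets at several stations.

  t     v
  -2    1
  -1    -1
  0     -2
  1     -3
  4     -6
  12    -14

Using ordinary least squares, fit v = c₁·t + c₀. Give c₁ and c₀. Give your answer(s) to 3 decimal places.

c₁ = -1.033, c₀ = -1.758

Forming XᵀX = [[166, 14]; [14, 6]] and Xᵀv = [-196, -25]ᵀ gives XᵀX·[c₁, c₀]ᵀ = Xᵀv.
Eliminating c₀: 6·(row 1) − 14·(row 2) gives 800·c₁ = 6·(-196) − 14·(-25) = -826, so c₁ = -413/400.
Then c₀ = ((-25) − 14·(-413/400))/6 = -703/400.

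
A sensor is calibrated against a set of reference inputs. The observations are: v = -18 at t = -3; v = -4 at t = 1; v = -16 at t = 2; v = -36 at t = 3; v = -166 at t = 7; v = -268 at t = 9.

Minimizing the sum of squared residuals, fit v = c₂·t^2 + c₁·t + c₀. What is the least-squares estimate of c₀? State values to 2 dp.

The normal equations are: 9141·c₂ + 1081·c₁ + 153·c₀ = -30396;  1081·c₂ + 153·c₁ + 19·c₀ = -3664;  153·c₂ + 19·c₁ + 6·c₀ = -508.
Row-reducing yields c₂ = -589789/195882, c₁ = -182383/65294, c₀ = 93791/97941.

c₀ = 0.96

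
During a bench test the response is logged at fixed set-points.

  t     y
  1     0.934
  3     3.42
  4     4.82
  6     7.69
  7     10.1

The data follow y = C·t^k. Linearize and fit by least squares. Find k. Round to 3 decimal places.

Linearized form: ln y = k·ln t + ln C. From the 5 transformed points,
AᵀA = [[10.1257, 6.2226]; [6.2226, 5]], rhs = [11.6863, 7.0866]ᵀ  (here Σln t = 6.2226, Σ(ln t)² = 10.1257, Σln y = 7.0866, Σln t·ln y = 11.6863).
Slope k = (n·Σln t·ln y − Σln t·Σln y)/(n·Σ(ln t)² − (Σln t)²) = (5·11.6863 − 6.2226·7.0866)/11.9082 = 1.20375; ln C = (Σln y − k·Σln t)/n = -0.08076.

k = 1.204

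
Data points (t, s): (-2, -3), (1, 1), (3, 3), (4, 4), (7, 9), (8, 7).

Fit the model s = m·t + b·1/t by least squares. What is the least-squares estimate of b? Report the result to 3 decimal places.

XᵀX·[m, b]ᵀ = Xᵀs reads: 143·m + 6·b = 151;  6·m + (41197/28224)·b = 373/56.
det = 143·(41197/28224) − 6² = 4875107/28224.
m = (151·(41197/28224) − 6·(373/56))/(4875107/28224) = 5092795/4875107; b = (143·(373/56) − 6·151)/(4875107/28224) = 1311912/4875107.

b = 0.269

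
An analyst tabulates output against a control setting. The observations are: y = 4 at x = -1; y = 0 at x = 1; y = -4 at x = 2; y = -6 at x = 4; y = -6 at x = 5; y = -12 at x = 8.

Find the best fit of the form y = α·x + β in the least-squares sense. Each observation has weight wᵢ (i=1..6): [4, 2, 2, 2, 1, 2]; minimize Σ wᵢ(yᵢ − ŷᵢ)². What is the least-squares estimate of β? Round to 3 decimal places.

β = 1.597

Forming AᵀWA = [[199, 31]; [31, 13]] and AᵀWy = [-302, -34]ᵀ gives AᵀWA·[α, β]ᵀ = AᵀWy.
Δ = 199·13 − 31² = 1626.
α = ((-302)·13 − 31·(-34))/1626 = -1436/813; β = (199·(-34) − 31·(-302))/1626 = 1298/813.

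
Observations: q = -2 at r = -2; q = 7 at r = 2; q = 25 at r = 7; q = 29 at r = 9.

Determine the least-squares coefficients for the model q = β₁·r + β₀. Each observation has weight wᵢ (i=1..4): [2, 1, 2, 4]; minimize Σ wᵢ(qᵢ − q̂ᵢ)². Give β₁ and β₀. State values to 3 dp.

β₁ = 2.891, β₀ = 3.357

Forming MᵀWM = [[434, 48]; [48, 9]] and MᵀWq = [1416, 169]ᵀ gives MᵀWM·[β₁, β₀]ᵀ = MᵀWq.
det = 434·9 − 48² = 1602.
β₁ = (1416·9 − 48·169)/1602 = 772/267; β₀ = (434·169 − 48·1416)/1602 = 2689/801.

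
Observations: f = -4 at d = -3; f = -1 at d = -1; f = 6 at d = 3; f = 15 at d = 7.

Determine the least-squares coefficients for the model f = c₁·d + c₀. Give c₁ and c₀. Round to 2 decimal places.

c₁ = 1.90, c₀ = 1.15

XᵀX·[c₁, c₀]ᵀ = Xᵀf reads: 68·c₁ + 6·c₀ = 136;  6·c₁ + 4·c₀ = 16.
Determinant 68·4 − 6² = 236.
c₁ = (136·4 − 6·16)/236 = 112/59; c₀ = (68·16 − 6·136)/236 = 68/59.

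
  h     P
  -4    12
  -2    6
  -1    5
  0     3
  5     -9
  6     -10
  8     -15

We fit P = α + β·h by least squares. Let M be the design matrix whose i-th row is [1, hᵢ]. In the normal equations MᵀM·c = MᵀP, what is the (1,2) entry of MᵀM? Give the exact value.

Row 1 ↔ basis 1, column 2 ↔ basis h, so (MᵀM)_{1,2} = Σᵢ h = (1)·(-4) + (1)·(-2) + (1)·(-1) + (1)·(0) + (1)·(5) + (1)·(6) + (1)·(8) = 12.

12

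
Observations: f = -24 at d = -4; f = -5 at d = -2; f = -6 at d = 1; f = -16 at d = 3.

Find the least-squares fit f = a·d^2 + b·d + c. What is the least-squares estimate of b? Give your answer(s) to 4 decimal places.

With design matrix A, AᵀA = [[354, -44, 30]; [-44, 30, -2]; [30, -2, 4]] and Aᵀf = [-554, 52, -51]ᵀ.
Inverting the 3×3 Gram matrix, [a, b, c]ᵀ = [-29/20, -311/580, -1243/580]ᵀ.

b = -0.5362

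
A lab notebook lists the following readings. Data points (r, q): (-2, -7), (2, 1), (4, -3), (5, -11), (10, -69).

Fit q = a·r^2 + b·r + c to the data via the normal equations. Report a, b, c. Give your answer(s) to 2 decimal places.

Normal-equation sums: Σr^2·r^2 = 10913, Σr^2·r = 1189, Σr^2 = 149, Σr·r = 149, Σr = 19, Σ1 = 5.
For Aᵀq: Σr^2·q = -7247, Σr·q = -741, Σq = -89.
So AᵀA·[a, b, c]ᵀ = Aᵀq: [[10913, 1189, 149]; [1189, 149, 19]; [149, 19, 5]]·[a, b, c]ᵀ = [-7247, -741, -89]ᵀ.
Inverting the 3×3 Gram matrix, [a, b, c]ᵀ = [-4723/5057, 35333/15171, 1379/1167]ᵀ.

a = -0.93, b = 2.33, c = 1.18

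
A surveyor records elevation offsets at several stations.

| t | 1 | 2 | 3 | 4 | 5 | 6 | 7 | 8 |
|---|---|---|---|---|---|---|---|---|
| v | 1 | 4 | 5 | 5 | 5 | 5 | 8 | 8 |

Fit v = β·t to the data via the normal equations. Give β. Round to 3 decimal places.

Sums needed: Σt·t = 204.
For Mᵀv: Σt·v = 219.
β = 219/204 = 1.07353.

β = 1.074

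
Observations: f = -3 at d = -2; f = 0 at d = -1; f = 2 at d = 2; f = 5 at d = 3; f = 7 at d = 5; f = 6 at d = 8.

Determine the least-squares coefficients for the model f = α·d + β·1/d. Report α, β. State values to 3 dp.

From the data, Σd·d = 107, Σd·1/d = 6, Σ1/d·1/d = 24001/14400.
Right-hand side: Σd·f = 108, Σ1/d·f = 379/60.
XᵀX·[α, β]ᵀ = Xᵀf becomes [[107, 6]; [6, 24001/14400]]·[α, β]ᵀ = [108, 379/60]ᵀ.
Determinant 107·(24001/14400) − 6² = 2049707/14400.
α = (108·(24001/14400) − 6·(379/60))/(2049707/14400) = 2046348/2049707; β = (107·(379/60) − 6·108)/(2049707/14400) = 401520/2049707.

α = 0.998, β = 0.196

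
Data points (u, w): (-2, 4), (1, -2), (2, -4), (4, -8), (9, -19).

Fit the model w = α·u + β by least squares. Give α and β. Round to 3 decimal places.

α = -2.093, β = 0.060

From the data, Σu·u = 106, Σu = 14, Σ1 = 5.
And Σu·w = -221, Σw = -29.
Determinant 106·5 − 14² = 334.
α = ((-221)·5 − 14·(-29))/334 = -699/334; β = (106·(-29) − 14·(-221))/334 = 10/167.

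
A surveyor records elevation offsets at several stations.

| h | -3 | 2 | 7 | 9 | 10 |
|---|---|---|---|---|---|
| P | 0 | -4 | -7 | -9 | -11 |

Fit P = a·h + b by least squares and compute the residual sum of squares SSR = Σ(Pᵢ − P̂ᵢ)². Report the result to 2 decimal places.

SSR = 1.50

Forming AᵀA = [[243, 25]; [25, 5]] and AᵀP = [-248, -31]ᵀ gives AᵀA·[a, b]ᵀ = AᵀP.
det = 243·5 − 25² = 590.
a = ((-248)·5 − 25·(-31))/590 = -93/118; b = (243·(-31) − 25·(-248))/590 = -1333/590.
Residuals: -31/295, -97/590, 229/295, 104/295, -507/590; SSR = 887/590.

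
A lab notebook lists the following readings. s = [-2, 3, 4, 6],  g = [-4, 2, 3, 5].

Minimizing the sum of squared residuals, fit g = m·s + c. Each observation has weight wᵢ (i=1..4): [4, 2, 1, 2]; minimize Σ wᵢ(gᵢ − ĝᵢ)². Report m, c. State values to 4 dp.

Entries of AᵀWA: Σwᵢ·s·s = 122, Σwᵢ·s = 14, Σwᵢ·1 = 9.
And Σwᵢ·s·g = 116, Σwᵢ·g = 1.
Normal equations: [[122, 14]; [14, 9]]·[m, c]ᵀ = [116, 1]ᵀ.
det = 122·9 − 14² = 902.
m = (116·9 − 14·1)/902 = 515/451; c = (122·1 − 14·116)/902 = -751/451.

m = 1.1419, c = -1.6652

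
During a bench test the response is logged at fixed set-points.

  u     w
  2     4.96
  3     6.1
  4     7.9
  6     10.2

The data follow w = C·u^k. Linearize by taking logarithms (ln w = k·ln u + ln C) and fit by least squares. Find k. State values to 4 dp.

With ln wᵢ as the transformed response and ln uᵢ as the regressor:
Σln u = 4.9698, Σ(ln u)² = 6.8196, Σln w = 7.7989, Σln u·ln w = 10.1231.
Equations: 6.8196·k + 4.9698·ln C = 10.1231;  4.9698·k + 4·ln C = 7.7989.
Solving (det = 2.5794): k = 0.67183, ln C = 1.11502.

k = 0.6718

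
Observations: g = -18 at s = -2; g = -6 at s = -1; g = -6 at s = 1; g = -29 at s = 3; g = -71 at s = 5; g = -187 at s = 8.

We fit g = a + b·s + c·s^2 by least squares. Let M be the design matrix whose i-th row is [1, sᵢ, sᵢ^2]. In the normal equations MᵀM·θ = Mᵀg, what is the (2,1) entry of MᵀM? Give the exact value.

14

Row 2 ↔ basis s, column 1 ↔ basis 1, so (MᵀM)_{2,1} = Σᵢ s = (-2)·(1) + (-1)·(1) + (1)·(1) + (3)·(1) + (5)·(1) + (8)·(1) = 14.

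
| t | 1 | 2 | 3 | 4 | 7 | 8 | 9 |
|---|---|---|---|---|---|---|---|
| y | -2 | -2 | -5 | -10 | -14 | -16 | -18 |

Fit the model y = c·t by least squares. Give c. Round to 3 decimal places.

MᵀM·[c]ᵀ = Mᵀy reads: 224·c = -449.
(Σt·t = 224, Σt·y = -449.)
c = (-449)/224 = -2.00446.

c = -2.004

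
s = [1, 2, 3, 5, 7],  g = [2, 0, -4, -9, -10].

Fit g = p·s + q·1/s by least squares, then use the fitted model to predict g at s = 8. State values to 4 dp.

ĝ = -12.6791

With design matrix M, MᵀM = [[88, 5]; [5, 62689/44100]] and Mᵀg = [-125, -269/105]ᵀ.
Eliminating q: (62689/44100)·(row 1) − 5·(row 2) gives (1103533/11025)·p = (62689/44100)·(-125) − 5·(-269/105) = -290849/1764, so p = -7271225/4414132.
Then q = ((-269/105) − 5·(-7271225/4414132))/(62689/44100) = 4405065/1103533.
At s = 8: ĝ = (-7271225/4414132)·(8) + (4405065/1103533)·(1/8) = -111934535/8828264.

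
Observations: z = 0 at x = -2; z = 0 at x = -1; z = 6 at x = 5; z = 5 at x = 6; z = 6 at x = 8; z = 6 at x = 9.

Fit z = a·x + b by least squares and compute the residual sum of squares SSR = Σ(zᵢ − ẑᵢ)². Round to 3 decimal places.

SSR = 3.853

The normal equations are: 211·a + 25·b = 162;  25·a + 6·b = 23.
(Σx·x = 211, Σx = 25, Σ1 = 6, Σx·z = 162, Σz = 23.)
Δ = 211·6 − 25² = 641.
a = (162·6 − 25·23)/641 = 397/641; b = (211·23 − 25·162)/641 = 803/641.
Residuals: -9/641, -406/641, 1058/641, 20/641, -133/641, -530/641; SSR = 2470/641.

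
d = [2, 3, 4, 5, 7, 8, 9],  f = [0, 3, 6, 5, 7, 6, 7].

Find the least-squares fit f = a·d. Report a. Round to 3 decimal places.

a = 0.879

Compute the Gram sums: Σd·d = 248.
Moment sums: Σd·f = 218.
Normal equations: [[248]]·[a]ᵀ = [218]ᵀ.
a = 218/248 = 0.879032.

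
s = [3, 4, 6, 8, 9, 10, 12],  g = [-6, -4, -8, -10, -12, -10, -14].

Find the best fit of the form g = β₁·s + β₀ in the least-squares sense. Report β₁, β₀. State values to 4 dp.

The normal system XᵀX·[β₁, β₀]ᵀ = Xᵀg is [[450, 52]; [52, 7]]·[β₁, β₀]ᵀ = [-538, -64]ᵀ.
Δ = 450·7 − 52² = 446.
β₁ = ((-538)·7 − 52·(-64))/446 = -219/223; β₀ = (450·(-64) − 52·(-538))/446 = -412/223.

β₁ = -0.9821, β₀ = -1.8475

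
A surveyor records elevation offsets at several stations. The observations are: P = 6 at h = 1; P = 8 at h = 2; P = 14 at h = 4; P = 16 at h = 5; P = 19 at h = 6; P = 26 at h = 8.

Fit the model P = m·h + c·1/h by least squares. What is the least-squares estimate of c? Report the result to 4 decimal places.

Compute the Gram sums: Σh·h = 146, Σh·1/h = 6, Σ1/h·1/h = 20101/14400.
And Σh·P = 480, Σ1/h·P = 1387/60.
Δ = 146·(20101/14400) − 6² = 1208173/7200.
m = (480·(20101/14400) − 6·(1387/60))/(1208173/7200) = 3825600/1208173; c = (146·(1387/60) − 6·480)/(1208173/7200) = 3564240/1208173.

c = 2.9501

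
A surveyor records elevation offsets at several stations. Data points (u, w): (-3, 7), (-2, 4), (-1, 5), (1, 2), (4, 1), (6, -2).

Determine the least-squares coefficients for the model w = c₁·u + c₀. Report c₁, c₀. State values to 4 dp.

Forming AᵀA = [[67, 5]; [5, 6]] and Aᵀw = [-40, 17]ᵀ gives AᵀA·[c₁, c₀]ᵀ = Aᵀw.
Eliminating c₀: 6·(row 1) − 5·(row 2) gives 377·c₁ = 6·(-40) − 5·17 = -325, so c₁ = -25/29.
Then c₀ = (17 − 5·(-25/29))/6 = 103/29.

c₁ = -0.8621, c₀ = 3.5517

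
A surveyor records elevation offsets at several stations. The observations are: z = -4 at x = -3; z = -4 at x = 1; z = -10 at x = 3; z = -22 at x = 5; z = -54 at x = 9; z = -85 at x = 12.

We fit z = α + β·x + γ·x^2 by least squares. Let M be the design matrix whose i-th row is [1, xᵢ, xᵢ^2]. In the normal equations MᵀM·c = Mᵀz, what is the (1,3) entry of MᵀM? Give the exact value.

Row 1 ↔ basis 1, column 3 ↔ basis x^2, so (MᵀM)_{1,3} = Σᵢ x^2 = (1)·(9) + (1)·(1) + (1)·(9) + (1)·(25) + (1)·(81) + (1)·(144) = 269.

269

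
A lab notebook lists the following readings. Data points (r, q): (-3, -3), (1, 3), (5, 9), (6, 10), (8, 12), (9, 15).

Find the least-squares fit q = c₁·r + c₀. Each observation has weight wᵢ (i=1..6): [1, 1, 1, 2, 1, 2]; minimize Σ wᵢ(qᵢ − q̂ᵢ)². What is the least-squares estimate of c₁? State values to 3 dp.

c₁ = 1.458

From the data, Σwᵢ·r·r = 333, Σwᵢ·r = 41, Σwᵢ·1 = 8.
For XᵀWq: Σwᵢ·r·q = 543, Σwᵢ·q = 71.
XᵀWX·[c₁, c₀]ᵀ = XᵀWq becomes [[333, 41]; [41, 8]]·[c₁, c₀]ᵀ = [543, 71]ᵀ.
Eliminating c₀: 8·(row 1) − 41·(row 2) gives 983·c₁ = 8·543 − 41·71 = 1433, so c₁ = 1433/983.
Then c₀ = (71 − 41·(1433/983))/8 = 1380/983.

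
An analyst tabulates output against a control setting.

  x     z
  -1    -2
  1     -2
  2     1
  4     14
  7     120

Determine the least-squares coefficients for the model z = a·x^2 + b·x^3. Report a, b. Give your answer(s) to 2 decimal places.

a = -1.16, b = 0.52

The normal equations are: 2675·a + 17863·b = 6104;  17863·a + 121811·b = 42064.
Δ = 2675·121811 − 17863² = 6757656.
a = (6104·121811 − 17863·42064)/6757656 = -327287/281569; b = (2675·42064 − 17863·6104)/6757656 = 145227/281569.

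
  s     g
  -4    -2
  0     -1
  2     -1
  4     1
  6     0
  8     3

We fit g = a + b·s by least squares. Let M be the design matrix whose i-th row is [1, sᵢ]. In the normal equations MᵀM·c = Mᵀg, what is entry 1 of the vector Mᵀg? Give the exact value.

Entry 1 ↔ basis 1, so (Mᵀg)_{1} = Σᵢ gᵢ = (1)·(-2) + (1)·(-1) + (1)·(-1) + (1)·(1) + (1)·(0) + (1)·(3) = 0.

0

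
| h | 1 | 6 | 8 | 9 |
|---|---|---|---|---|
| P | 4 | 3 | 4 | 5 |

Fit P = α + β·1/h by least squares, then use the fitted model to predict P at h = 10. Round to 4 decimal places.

P̂ = 4.0247

XᵀX·[α, β]ᵀ = XᵀP reads: 4·α + (101/72)·β = 16;  (101/72)·α + (5473/5184)·β = 50/9.
Eliminating β: (5473/5184)·(row 1) − (101/72)·(row 2) gives (433/192)·α = (5473/5184)·16 − (101/72)·(50/9) = 737/81, so α = 47168/11691.
Then β = ((50/9) − (101/72)·(47168/11691))/(5473/5184) = -128/1299.
At h = 10: P̂ = (47168/11691)·(1) + (-128/1299)·(1/10) = 235264/58455.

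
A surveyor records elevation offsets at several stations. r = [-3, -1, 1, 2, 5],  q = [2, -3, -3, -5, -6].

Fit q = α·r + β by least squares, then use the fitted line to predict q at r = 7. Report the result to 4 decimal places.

Setting ∂/∂α … = 0 gives: 40·α + 4·β = -46;  4·α + 5·β = -15.
Determinant 40·5 − 4² = 184.
α = ((-46)·5 − 4·(-15))/184 = -85/92; β = (40·(-15) − 4·(-46))/184 = -52/23.
At r = 7: q̂ = (-85/92)·(7) + (-52/23)·(1) = -803/92.

q̂ = -8.7283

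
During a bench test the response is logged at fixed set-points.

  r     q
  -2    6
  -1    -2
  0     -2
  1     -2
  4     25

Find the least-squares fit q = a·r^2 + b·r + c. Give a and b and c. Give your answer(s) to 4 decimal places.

Normal-equation sums: Σr^2·r^2 = 274, Σr^2·r = 56, Σr^2 = 22, Σr·r = 22, Σr = 2, Σ1 = 5.
Moment sums: Σr^2·q = 420, Σr·q = 88, Σq = 25.
MᵀM·[a, b, c]ᵀ = Mᵀq becomes [[274, 56, 22]; [56, 22, 2]; [22, 2, 5]]·[a, b, c]ᵀ = [420, 88, 25]ᵀ.
Row-reducing yields a = 3613/1911, b = -1013/1911, c = -1979/637.

a = 1.8906, b = -0.5301, c = -3.1068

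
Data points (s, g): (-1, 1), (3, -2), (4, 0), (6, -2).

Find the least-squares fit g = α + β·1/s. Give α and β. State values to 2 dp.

The normal system MᵀM·[α, β]ᵀ = Mᵀg is [[4, -1/4]; [-1/4, 173/144]]·[α, β]ᵀ = [-3, -2]ᵀ.
det = 4·(173/144) − (-1/4)² = 683/144.
α = ((-3)·(173/144) − (-1/4)·(-2))/(683/144) = -591/683; β = (4·(-2) − (-1/4)·(-3))/(683/144) = -1260/683.

α = -0.87, β = -1.84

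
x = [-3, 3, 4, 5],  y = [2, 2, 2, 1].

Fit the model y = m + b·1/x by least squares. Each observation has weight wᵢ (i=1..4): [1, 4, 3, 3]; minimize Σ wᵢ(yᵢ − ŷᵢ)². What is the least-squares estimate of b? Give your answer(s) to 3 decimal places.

Entries of MᵀWM: Σwᵢ·1 = 11, Σwᵢ·1/x = 47/20, Σwᵢ·1/x·1/x = 3107/3600.
For MᵀWy: Σwᵢ·y = 19, Σwᵢ·1/x·y = 41/10.
So MᵀWM·[m, b]ᵀ = MᵀWy: [[11, 47/20]; [47/20, 3107/3600]]·[m, b]ᵀ = [19, 41/10]ᵀ.
Determinant 11·(3107/3600) − (47/20)² = 1787/450.
m = (19·(3107/3600) − (47/20)·(41/10))/(1787/450) = 24347/14296; b = (11·(41/10) − (47/20)·19)/(1787/450) = 405/3574.

b = 0.113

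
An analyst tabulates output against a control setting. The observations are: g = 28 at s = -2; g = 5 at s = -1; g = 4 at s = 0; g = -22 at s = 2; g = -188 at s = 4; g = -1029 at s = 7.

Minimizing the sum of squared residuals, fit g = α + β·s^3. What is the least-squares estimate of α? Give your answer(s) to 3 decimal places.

α = 3.272

Compute the Gram sums: Σ1 = 6, Σs^3 = 406, Σs^3·s^3 = 121874.
For Mᵀg: Σg = -1202, Σs^3·g = -365384.
det = 6·121874 − 406² = 566408.
α = ((-1202)·121874 − 406·(-365384))/566408 = 463339/141602; β = (6·(-365384) − 406·(-1202))/566408 = -426073/141602.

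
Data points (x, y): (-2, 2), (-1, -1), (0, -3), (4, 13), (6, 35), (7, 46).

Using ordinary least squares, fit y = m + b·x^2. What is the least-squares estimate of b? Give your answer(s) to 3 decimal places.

b = 1.003

From the data, Σ1 = 6, Σx^2 = 106, Σx^2·x^2 = 3970.
For Mᵀy: Σy = 92, Σx^2·y = 3729.
Eliminating b: 3970·(row 1) − 106·(row 2) gives 12584·m = 3970·92 − 106·3729 = -30034, so m = -15017/6292.
Then b = (3729 − 106·(-15017/6292))/3970 = 6311/6292.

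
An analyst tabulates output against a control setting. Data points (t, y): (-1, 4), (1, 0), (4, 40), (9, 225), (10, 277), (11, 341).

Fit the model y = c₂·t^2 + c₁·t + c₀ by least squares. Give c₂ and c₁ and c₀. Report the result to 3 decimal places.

c₂ = 2.980, c₁ = -1.806, c₀ = -0.860

Entries of AᵀA: Σt^2·t^2 = 31460, Σt^2·t = 3124, Σt^2 = 320, Σt·t = 320, Σt = 34, Σ1 = 6.
Right-hand side: Σt^2·y = 87830, Σt·y = 8702, Σy = 887.
Row-reducing yields c₂ = 128399/43089, c₁ = -155615/86178, c₀ = -233/271.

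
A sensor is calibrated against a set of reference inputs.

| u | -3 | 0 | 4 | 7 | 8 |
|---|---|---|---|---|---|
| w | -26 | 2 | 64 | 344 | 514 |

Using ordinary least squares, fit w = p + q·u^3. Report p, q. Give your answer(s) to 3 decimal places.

p = 0.987, q = 1.001

Entries of XᵀX: Σ1 = 5, Σu^3 = 892, Σu^3·u^3 = 384618.
Moment sums: Σw = 898, Σu^3·w = 385958.
Δ = 5·384618 − 892² = 1127426.
p = (898·384618 − 892·385958)/1127426 = 556214/563713; q = (5·385958 − 892·898)/1127426 = 564387/563713.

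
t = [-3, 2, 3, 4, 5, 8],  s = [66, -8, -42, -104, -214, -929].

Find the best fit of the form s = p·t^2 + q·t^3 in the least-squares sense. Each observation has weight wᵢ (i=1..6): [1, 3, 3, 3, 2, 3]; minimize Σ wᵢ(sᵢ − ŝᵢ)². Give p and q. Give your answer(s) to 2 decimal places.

Normal-equation sums: Σwᵢ·t^2·t^2 = 14678, Σwᵢ·t^2·t^3 = 108208, Σwᵢ·t^3·t^3 = 833078.
Moment sums: Σwᵢ·t^2·s = -194696, Σwᵢ·t^3·s = -1505788.
So AᵀWA·[p, q]ᵀ = AᵀWs: [[14678, 108208]; [108208, 833078]]·[p, q]ᵀ = [-194696, -1505788]ᵀ.
Eliminating q: 833078·(row 1) − 108208·(row 2) gives 518947620·p = 833078·(-194696) − 108208·(-1505788) = 741353616, so p = 61779468/43245635.
Then q = ((-1505788) − 108208·(61779468/43245635))/833078 = -86190958/43245635.

p = 1.43, q = -1.99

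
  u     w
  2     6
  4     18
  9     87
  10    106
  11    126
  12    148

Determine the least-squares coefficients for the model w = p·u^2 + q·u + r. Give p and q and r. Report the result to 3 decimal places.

p = 0.910, q = 1.592, r = -1.603

The normal equations are: 52210·p + 4860·q + 466·r = 54517;  4860·p + 466·q + 48·r = 5089;  466·p + 48·q + 6·r = 491.
(Σu^2·u^2 = 52210, Σu^2·u = 4860, Σu^2 = 466, Σu·u = 466, Σu = 48, Σ1 = 6, Σu^2·w = 54517, Σu·w = 5089, Σw = 491.)
Inverting the 3×3 Gram matrix, [p, q, r]ᵀ = [21845/23998, 38209/23998, -19232/11999]ᵀ.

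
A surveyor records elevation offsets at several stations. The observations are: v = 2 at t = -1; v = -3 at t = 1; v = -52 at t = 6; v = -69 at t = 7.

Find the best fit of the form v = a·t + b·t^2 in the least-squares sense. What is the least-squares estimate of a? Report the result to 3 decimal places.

AᵀA·[a, b]ᵀ = Aᵀv reads: 87·a + 559·b = -800;  559·a + 3699·b = -5254.
(Σt·t = 87, Σt·t^2 = 559, Σt^2·t^2 = 3699, Σt·v = -800, Σt^2·v = -5254.)
Eliminating b: 3699·(row 1) − 559·(row 2) gives 9332·a = 3699·(-800) − 559·(-5254) = -22214, so a = -11107/4666.
Then b = ((-5254) − 559·(-11107/4666))/3699 = -4949/4666.

a = -2.380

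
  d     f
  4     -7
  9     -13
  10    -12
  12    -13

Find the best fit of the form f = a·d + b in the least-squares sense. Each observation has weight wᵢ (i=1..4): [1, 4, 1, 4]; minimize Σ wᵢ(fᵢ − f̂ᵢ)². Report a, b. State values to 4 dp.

a = -0.6223, b = -6.2014

Forming XᵀWX = [[1016, 98]; [98, 10]] and XᵀWf = [-1240, -123]ᵀ gives XᵀWX·[a, b]ᵀ = XᵀWf.
Determinant 1016·10 − 98² = 556.
a = ((-1240)·10 − 98·(-123))/556 = -173/278; b = (1016·(-123) − 98·(-1240))/556 = -862/139.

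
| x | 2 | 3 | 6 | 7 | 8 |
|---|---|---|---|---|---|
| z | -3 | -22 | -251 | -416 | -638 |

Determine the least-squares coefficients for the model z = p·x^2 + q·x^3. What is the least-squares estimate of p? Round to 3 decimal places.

With design matrix A, AᵀA = [[7890, 57626]; [57626, 427242]] and Aᵀz = [-70462, -524178]ᵀ.
Δ = 7890·427242 − 57626² = 50183504.
p = ((-70462)·427242 − 57626·(-524178))/50183504 = 12744453/6272938; q = (7890·(-524178) − 57626·(-70462))/50183504 = -9415151/6272938.

p = 2.032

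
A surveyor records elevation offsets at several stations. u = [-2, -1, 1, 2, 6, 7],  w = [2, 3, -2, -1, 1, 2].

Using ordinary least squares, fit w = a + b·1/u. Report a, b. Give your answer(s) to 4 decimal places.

a = 0.9618, b = -2.4901

Normal-equation sums: Σ1 = 6, Σ1/u = 13/42, Σ1/u·1/u = 4495/1764.
Moment sums: Σw = 5, Σ1/u·w = -127/21.
Normal equations: [[6, 13/42]; [13/42, 4495/1764]]·[a, b]ᵀ = [5, -127/21]ᵀ.
Δ = 6·(4495/1764) − (13/42)² = 26801/1764.
a = (5·(4495/1764) − (13/42)·(-127/21))/(26801/1764) = 25777/26801; b = (6·(-127/21) − (13/42)·5)/(26801/1764) = -66738/26801.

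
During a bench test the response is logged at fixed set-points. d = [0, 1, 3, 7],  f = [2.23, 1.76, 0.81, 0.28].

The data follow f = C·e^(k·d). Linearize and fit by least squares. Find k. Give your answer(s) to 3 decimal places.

k = -0.301

Taking logs, ln f = k·d + ln C, so regress ln f on d.
XᵀX = [[59.0000, 11.0000]; [11.0000, 4]], rhs = [-8.9776, -0.1164]ᵀ  (here Σd = 11.0000, Σ(d)² = 59.0000, Σln f = -0.1164, Σd·ln f = -8.9776).
Δ = 59.0000·4 − (11.0000)² = 115.0000; k = (-8.9776·4 − 11.0000·-0.1164)/115.0000 = -0.30113, ln C = (59.0000·-0.1164 − 11.0000·-8.9776)/115.0000 = 0.79902.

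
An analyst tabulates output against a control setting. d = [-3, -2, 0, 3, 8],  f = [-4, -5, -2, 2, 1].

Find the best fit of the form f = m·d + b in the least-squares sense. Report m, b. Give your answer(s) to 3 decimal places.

Sums needed: Σd·d = 86, Σd = 6, Σ1 = 5.
Right-hand side: Σd·f = 36, Σf = -8.
So MᵀM·[m, b]ᵀ = Mᵀf: [[86, 6]; [6, 5]]·[m, b]ᵀ = [36, -8]ᵀ.
det = 86·5 − 6² = 394.
m = (36·5 − 6·(-8))/394 = 114/197; b = (86·(-8) − 6·36)/394 = -452/197.

m = 0.579, b = -2.294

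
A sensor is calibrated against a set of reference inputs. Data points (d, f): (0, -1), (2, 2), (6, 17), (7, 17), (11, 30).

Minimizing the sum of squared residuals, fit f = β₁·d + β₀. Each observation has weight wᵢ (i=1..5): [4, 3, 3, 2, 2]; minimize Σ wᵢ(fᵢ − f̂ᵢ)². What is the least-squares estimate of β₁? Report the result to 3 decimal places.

β₁ = 2.889

Entries of MᵀWM: Σwᵢ·d·d = 460, Σwᵢ·d = 60, Σwᵢ·1 = 14.
Right-hand side: Σwᵢ·d·f = 1216, Σwᵢ·f = 147.
Normal equations: [[460, 60]; [60, 14]]·[β₁, β₀]ᵀ = [1216, 147]ᵀ.
Eliminating β₀: 14·(row 1) − 60·(row 2) gives 2840·β₁ = 14·1216 − 60·147 = 8204, so β₁ = 2051/710.
Then β₀ = (147 − 60·(2051/710))/14 = -267/142.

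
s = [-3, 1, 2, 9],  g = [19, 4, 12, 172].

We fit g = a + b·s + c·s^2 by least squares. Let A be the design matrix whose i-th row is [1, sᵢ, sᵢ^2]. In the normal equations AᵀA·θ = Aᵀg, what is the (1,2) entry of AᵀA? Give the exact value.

9

Row 1 ↔ basis 1, column 2 ↔ basis s, so (AᵀA)_{1,2} = Σᵢ s = (1)·(-3) + (1)·(1) + (1)·(2) + (1)·(9) = 9.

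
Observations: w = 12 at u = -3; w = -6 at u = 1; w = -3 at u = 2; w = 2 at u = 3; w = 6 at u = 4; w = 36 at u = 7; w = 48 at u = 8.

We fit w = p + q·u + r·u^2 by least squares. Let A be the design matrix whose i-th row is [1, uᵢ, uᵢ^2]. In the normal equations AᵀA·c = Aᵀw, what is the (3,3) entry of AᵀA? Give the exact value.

6932

Row 3 ↔ basis u^2, column 3 ↔ basis u^2, so (AᵀA)_{3,3} = Σᵢ (u^2)·(u^2) = (9)·(9) + (1)·(1) + (4)·(4) + (9)·(9) + (16)·(16) + (49)·(49) + (64)·(64) = 6932.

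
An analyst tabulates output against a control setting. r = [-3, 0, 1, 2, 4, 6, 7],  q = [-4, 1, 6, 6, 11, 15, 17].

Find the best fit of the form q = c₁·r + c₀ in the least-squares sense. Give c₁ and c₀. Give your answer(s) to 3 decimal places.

c₁ = 2.126, c₀ = 2.266

Forming XᵀX = [[115, 17]; [17, 7]] and Xᵀq = [283, 52]ᵀ gives XᵀX·[c₁, c₀]ᵀ = Xᵀq.
det = 115·7 − 17² = 516.
c₁ = (283·7 − 17·52)/516 = 1097/516; c₀ = (115·52 − 17·283)/516 = 1169/516.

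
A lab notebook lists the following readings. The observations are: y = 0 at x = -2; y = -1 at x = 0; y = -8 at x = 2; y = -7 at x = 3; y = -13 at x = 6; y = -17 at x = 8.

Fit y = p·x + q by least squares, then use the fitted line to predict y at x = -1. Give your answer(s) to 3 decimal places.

MᵀM·[p, q]ᵀ = Mᵀy reads: 117·p + 17·q = -251;  17·p + 6·q = -46.
det = 117·6 − 17² = 413.
p = ((-251)·6 − 17·(-46))/413 = -724/413; q = (117·(-46) − 17·(-251))/413 = -1115/413.
At x = -1: ŷ = (-724/413)·(-1) + (-1115/413)·(1) = -391/413.

ŷ = -0.947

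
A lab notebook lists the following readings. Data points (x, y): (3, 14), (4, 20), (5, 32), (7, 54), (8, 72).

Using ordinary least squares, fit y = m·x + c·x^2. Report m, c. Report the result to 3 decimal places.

m = 1.684, c = 0.898

With design matrix A, AᵀA = [[163, 1071]; [1071, 7459]] and Aᵀy = [1236, 8500]ᵀ.
Eliminating c: 7459·(row 1) − 1071·(row 2) gives 68776·m = 7459·1236 − 1071·8500 = 115824, so m = 14478/8597.
Then c = (8500 − 1071·(14478/8597))/7459 = 7718/8597.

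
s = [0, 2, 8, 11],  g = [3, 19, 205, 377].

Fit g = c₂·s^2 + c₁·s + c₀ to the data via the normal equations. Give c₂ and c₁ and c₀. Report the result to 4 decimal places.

c₂ = 2.9081, c₁ = 1.9889, c₀ = 3.1481

AᵀA·[c₂, c₁, c₀]ᵀ = Aᵀg reads: 18753·c₂ + 1851·c₁ + 189·c₀ = 58813;  1851·c₂ + 189·c₁ + 21·c₀ = 5825;  189·c₂ + 21·c₁ + 4·c₀ = 604.
(Σs^2·s^2 = 18753, Σs^2·s = 1851, Σs^2 = 189, Σs·s = 189, Σs = 21, Σ1 = 4, Σs^2·g = 58813, Σs·g = 5825, Σg = 604.)
Row-reducing yields c₂ = 6997/2406, c₁ = 23927/12030, c₀ = 6312/2005.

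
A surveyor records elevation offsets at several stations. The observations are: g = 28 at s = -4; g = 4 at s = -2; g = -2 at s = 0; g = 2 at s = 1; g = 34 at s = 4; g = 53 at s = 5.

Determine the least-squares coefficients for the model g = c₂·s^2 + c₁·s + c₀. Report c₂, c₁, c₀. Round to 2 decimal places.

c₂ = 2.03, c₁ = 0.81, c₀ = -1.71

Sums needed: Σs^2·s^2 = 1154, Σs^2·s = 118, Σs^2 = 62, Σs·s = 62, Σs = 4, Σ1 = 6.
Right-hand side: Σs^2·g = 2335, Σs·g = 283, Σg = 119.
Solving the 3×3 system (Gaussian elimination) gives c₂ = 74953/36870, c₁ = 2971/3687, c₀ = -10511/6145.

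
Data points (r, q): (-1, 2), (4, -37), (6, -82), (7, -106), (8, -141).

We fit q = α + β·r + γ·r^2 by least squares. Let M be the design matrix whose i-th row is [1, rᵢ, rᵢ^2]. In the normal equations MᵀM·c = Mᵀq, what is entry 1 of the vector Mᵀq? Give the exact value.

Entry 1 ↔ basis 1, so (Mᵀq)_{1} = Σᵢ qᵢ = (1)·(2) + (1)·(-37) + (1)·(-82) + (1)·(-106) + (1)·(-141) = -364.

-364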